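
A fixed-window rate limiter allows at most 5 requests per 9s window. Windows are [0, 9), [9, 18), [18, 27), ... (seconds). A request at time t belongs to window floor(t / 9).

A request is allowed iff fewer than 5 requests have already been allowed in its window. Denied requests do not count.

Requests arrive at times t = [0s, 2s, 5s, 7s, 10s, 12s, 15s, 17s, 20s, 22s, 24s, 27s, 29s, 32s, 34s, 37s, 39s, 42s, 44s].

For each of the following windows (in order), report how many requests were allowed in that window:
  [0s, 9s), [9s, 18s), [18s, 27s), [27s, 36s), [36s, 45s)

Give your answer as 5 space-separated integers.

Answer: 4 4 3 4 4

Derivation:
Processing requests:
  req#1 t=0s (window 0): ALLOW
  req#2 t=2s (window 0): ALLOW
  req#3 t=5s (window 0): ALLOW
  req#4 t=7s (window 0): ALLOW
  req#5 t=10s (window 1): ALLOW
  req#6 t=12s (window 1): ALLOW
  req#7 t=15s (window 1): ALLOW
  req#8 t=17s (window 1): ALLOW
  req#9 t=20s (window 2): ALLOW
  req#10 t=22s (window 2): ALLOW
  req#11 t=24s (window 2): ALLOW
  req#12 t=27s (window 3): ALLOW
  req#13 t=29s (window 3): ALLOW
  req#14 t=32s (window 3): ALLOW
  req#15 t=34s (window 3): ALLOW
  req#16 t=37s (window 4): ALLOW
  req#17 t=39s (window 4): ALLOW
  req#18 t=42s (window 4): ALLOW
  req#19 t=44s (window 4): ALLOW

Allowed counts by window: 4 4 3 4 4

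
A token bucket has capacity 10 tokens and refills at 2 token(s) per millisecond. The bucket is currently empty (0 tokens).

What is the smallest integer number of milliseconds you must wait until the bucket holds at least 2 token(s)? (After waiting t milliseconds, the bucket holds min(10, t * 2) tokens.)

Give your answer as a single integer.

Answer: 1

Derivation:
Need t * 2 >= 2, so t >= 2/2.
Smallest integer t = ceil(2/2) = 1.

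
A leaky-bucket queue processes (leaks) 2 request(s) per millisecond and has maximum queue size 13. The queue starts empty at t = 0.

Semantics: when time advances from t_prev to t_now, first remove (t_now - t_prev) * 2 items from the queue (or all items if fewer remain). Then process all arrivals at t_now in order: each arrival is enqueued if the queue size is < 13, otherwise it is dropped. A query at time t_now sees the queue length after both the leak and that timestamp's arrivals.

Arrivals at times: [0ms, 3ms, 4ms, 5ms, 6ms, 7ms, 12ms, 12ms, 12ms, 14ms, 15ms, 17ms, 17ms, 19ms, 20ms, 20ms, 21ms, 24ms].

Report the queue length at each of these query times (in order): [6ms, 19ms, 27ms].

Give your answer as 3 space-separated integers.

Queue lengths at query times:
  query t=6ms: backlog = 1
  query t=19ms: backlog = 1
  query t=27ms: backlog = 0

Answer: 1 1 0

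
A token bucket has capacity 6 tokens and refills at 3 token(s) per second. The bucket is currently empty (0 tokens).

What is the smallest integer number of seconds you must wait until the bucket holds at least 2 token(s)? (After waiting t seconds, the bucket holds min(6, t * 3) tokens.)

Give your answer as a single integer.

Answer: 1

Derivation:
Need t * 3 >= 2, so t >= 2/3.
Smallest integer t = ceil(2/3) = 1.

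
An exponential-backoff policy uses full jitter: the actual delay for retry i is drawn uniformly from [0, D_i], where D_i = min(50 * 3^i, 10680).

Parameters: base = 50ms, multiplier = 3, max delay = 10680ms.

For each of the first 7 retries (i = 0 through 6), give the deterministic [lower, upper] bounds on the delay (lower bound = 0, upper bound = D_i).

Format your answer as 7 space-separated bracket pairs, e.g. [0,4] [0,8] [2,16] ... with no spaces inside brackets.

Answer: [0,50] [0,150] [0,450] [0,1350] [0,4050] [0,10680] [0,10680]

Derivation:
Computing bounds per retry:
  i=0: D_i=min(50*3^0,10680)=50, bounds=[0,50]
  i=1: D_i=min(50*3^1,10680)=150, bounds=[0,150]
  i=2: D_i=min(50*3^2,10680)=450, bounds=[0,450]
  i=3: D_i=min(50*3^3,10680)=1350, bounds=[0,1350]
  i=4: D_i=min(50*3^4,10680)=4050, bounds=[0,4050]
  i=5: D_i=min(50*3^5,10680)=10680, bounds=[0,10680]
  i=6: D_i=min(50*3^6,10680)=10680, bounds=[0,10680]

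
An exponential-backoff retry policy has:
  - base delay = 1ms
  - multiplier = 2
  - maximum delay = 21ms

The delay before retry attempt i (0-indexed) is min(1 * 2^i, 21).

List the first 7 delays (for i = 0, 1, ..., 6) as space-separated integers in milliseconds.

Answer: 1 2 4 8 16 21 21

Derivation:
Computing each delay:
  i=0: min(1*2^0, 21) = 1
  i=1: min(1*2^1, 21) = 2
  i=2: min(1*2^2, 21) = 4
  i=3: min(1*2^3, 21) = 8
  i=4: min(1*2^4, 21) = 16
  i=5: min(1*2^5, 21) = 21
  i=6: min(1*2^6, 21) = 21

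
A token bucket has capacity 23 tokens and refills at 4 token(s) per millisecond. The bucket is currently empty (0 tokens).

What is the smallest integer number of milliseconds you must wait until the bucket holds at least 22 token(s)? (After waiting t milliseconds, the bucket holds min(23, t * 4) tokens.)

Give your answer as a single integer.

Answer: 6

Derivation:
Need t * 4 >= 22, so t >= 22/4.
Smallest integer t = ceil(22/4) = 6.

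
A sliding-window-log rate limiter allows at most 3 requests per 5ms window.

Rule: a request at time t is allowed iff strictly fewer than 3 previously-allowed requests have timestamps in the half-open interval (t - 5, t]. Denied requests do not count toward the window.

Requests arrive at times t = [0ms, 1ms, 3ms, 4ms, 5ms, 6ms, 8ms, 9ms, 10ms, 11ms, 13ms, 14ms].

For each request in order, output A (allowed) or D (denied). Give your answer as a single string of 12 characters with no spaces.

Answer: AAADAAADAAAD

Derivation:
Tracking allowed requests in the window:
  req#1 t=0ms: ALLOW
  req#2 t=1ms: ALLOW
  req#3 t=3ms: ALLOW
  req#4 t=4ms: DENY
  req#5 t=5ms: ALLOW
  req#6 t=6ms: ALLOW
  req#7 t=8ms: ALLOW
  req#8 t=9ms: DENY
  req#9 t=10ms: ALLOW
  req#10 t=11ms: ALLOW
  req#11 t=13ms: ALLOW
  req#12 t=14ms: DENY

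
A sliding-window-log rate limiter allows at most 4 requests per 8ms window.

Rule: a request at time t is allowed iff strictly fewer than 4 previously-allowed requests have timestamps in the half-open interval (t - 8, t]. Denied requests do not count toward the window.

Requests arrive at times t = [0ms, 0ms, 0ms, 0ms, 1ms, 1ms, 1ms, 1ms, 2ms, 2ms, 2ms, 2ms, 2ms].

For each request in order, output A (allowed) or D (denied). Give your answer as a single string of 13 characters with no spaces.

Tracking allowed requests in the window:
  req#1 t=0ms: ALLOW
  req#2 t=0ms: ALLOW
  req#3 t=0ms: ALLOW
  req#4 t=0ms: ALLOW
  req#5 t=1ms: DENY
  req#6 t=1ms: DENY
  req#7 t=1ms: DENY
  req#8 t=1ms: DENY
  req#9 t=2ms: DENY
  req#10 t=2ms: DENY
  req#11 t=2ms: DENY
  req#12 t=2ms: DENY
  req#13 t=2ms: DENY

Answer: AAAADDDDDDDDD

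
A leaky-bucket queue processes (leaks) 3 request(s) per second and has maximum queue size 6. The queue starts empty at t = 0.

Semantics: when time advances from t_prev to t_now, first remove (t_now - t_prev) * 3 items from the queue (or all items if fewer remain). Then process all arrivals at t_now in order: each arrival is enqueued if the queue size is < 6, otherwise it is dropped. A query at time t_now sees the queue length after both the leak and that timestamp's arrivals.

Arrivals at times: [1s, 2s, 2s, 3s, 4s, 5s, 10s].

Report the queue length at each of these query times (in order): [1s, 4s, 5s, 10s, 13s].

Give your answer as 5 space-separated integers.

Answer: 1 1 1 1 0

Derivation:
Queue lengths at query times:
  query t=1s: backlog = 1
  query t=4s: backlog = 1
  query t=5s: backlog = 1
  query t=10s: backlog = 1
  query t=13s: backlog = 0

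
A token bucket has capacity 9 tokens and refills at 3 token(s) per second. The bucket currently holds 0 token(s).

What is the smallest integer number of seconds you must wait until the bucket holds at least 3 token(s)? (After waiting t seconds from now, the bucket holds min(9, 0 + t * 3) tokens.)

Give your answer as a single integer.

Answer: 1

Derivation:
Need 0 + t * 3 >= 3, so t >= 3/3.
Smallest integer t = ceil(3/3) = 1.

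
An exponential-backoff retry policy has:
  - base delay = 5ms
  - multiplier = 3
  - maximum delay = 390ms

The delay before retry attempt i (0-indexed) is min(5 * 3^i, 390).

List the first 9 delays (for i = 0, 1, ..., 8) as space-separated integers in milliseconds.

Answer: 5 15 45 135 390 390 390 390 390

Derivation:
Computing each delay:
  i=0: min(5*3^0, 390) = 5
  i=1: min(5*3^1, 390) = 15
  i=2: min(5*3^2, 390) = 45
  i=3: min(5*3^3, 390) = 135
  i=4: min(5*3^4, 390) = 390
  i=5: min(5*3^5, 390) = 390
  i=6: min(5*3^6, 390) = 390
  i=7: min(5*3^7, 390) = 390
  i=8: min(5*3^8, 390) = 390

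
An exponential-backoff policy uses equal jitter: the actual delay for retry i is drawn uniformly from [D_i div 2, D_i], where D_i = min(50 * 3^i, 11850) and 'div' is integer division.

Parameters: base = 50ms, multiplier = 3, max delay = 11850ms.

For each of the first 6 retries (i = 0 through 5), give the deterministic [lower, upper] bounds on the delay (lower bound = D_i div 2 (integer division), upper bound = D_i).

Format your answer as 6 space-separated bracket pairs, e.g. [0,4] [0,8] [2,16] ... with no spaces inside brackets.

Answer: [25,50] [75,150] [225,450] [675,1350] [2025,4050] [5925,11850]

Derivation:
Computing bounds per retry:
  i=0: D_i=min(50*3^0,11850)=50, bounds=[25,50]
  i=1: D_i=min(50*3^1,11850)=150, bounds=[75,150]
  i=2: D_i=min(50*3^2,11850)=450, bounds=[225,450]
  i=3: D_i=min(50*3^3,11850)=1350, bounds=[675,1350]
  i=4: D_i=min(50*3^4,11850)=4050, bounds=[2025,4050]
  i=5: D_i=min(50*3^5,11850)=11850, bounds=[5925,11850]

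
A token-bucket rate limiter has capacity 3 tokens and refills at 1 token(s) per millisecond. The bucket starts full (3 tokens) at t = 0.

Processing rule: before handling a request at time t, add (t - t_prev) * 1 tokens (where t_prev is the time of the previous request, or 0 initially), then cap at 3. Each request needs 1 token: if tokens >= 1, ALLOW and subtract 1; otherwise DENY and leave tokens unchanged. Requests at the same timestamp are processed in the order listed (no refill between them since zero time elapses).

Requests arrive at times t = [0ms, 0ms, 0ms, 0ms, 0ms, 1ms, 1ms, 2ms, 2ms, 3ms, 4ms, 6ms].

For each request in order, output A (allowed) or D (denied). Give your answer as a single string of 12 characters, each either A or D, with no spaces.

Answer: AAADDADADAAA

Derivation:
Simulating step by step:
  req#1 t=0ms: ALLOW
  req#2 t=0ms: ALLOW
  req#3 t=0ms: ALLOW
  req#4 t=0ms: DENY
  req#5 t=0ms: DENY
  req#6 t=1ms: ALLOW
  req#7 t=1ms: DENY
  req#8 t=2ms: ALLOW
  req#9 t=2ms: DENY
  req#10 t=3ms: ALLOW
  req#11 t=4ms: ALLOW
  req#12 t=6ms: ALLOW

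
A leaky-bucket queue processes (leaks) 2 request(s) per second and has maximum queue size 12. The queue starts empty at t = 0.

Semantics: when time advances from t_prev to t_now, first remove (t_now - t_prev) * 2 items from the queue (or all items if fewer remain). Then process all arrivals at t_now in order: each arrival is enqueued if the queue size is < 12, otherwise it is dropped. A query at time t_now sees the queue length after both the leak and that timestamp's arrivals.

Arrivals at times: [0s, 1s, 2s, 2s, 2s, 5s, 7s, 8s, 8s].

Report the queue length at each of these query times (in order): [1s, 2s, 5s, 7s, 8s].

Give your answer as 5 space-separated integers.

Queue lengths at query times:
  query t=1s: backlog = 1
  query t=2s: backlog = 3
  query t=5s: backlog = 1
  query t=7s: backlog = 1
  query t=8s: backlog = 2

Answer: 1 3 1 1 2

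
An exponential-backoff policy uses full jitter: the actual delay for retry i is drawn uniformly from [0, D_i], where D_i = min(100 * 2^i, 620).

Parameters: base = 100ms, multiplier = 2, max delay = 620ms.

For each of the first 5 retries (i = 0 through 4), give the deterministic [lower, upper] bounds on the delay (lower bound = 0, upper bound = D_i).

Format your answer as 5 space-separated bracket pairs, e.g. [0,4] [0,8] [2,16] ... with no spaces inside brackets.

Computing bounds per retry:
  i=0: D_i=min(100*2^0,620)=100, bounds=[0,100]
  i=1: D_i=min(100*2^1,620)=200, bounds=[0,200]
  i=2: D_i=min(100*2^2,620)=400, bounds=[0,400]
  i=3: D_i=min(100*2^3,620)=620, bounds=[0,620]
  i=4: D_i=min(100*2^4,620)=620, bounds=[0,620]

Answer: [0,100] [0,200] [0,400] [0,620] [0,620]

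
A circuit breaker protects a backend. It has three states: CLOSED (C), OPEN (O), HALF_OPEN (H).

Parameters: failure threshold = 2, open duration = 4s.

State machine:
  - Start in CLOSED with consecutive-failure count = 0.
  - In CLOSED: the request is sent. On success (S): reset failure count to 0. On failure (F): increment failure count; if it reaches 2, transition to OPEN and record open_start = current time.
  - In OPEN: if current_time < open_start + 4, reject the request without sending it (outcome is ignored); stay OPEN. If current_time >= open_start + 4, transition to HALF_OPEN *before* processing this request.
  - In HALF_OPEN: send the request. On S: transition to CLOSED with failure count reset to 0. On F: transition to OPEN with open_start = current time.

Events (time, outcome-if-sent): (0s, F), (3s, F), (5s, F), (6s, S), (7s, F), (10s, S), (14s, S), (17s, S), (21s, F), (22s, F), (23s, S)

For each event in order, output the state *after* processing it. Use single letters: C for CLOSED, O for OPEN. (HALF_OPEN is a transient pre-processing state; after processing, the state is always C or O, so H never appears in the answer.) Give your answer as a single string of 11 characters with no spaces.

Answer: COOOOOCCCOO

Derivation:
State after each event:
  event#1 t=0s outcome=F: state=CLOSED
  event#2 t=3s outcome=F: state=OPEN
  event#3 t=5s outcome=F: state=OPEN
  event#4 t=6s outcome=S: state=OPEN
  event#5 t=7s outcome=F: state=OPEN
  event#6 t=10s outcome=S: state=OPEN
  event#7 t=14s outcome=S: state=CLOSED
  event#8 t=17s outcome=S: state=CLOSED
  event#9 t=21s outcome=F: state=CLOSED
  event#10 t=22s outcome=F: state=OPEN
  event#11 t=23s outcome=S: state=OPEN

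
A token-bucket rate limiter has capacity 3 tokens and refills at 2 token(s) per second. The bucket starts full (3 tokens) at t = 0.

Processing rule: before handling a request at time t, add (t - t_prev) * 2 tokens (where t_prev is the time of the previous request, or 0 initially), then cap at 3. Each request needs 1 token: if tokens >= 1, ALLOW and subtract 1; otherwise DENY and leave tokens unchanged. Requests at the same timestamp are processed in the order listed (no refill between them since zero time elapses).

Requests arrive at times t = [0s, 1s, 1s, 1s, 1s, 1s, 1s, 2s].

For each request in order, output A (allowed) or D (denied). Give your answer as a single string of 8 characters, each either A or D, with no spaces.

Simulating step by step:
  req#1 t=0s: ALLOW
  req#2 t=1s: ALLOW
  req#3 t=1s: ALLOW
  req#4 t=1s: ALLOW
  req#5 t=1s: DENY
  req#6 t=1s: DENY
  req#7 t=1s: DENY
  req#8 t=2s: ALLOW

Answer: AAAADDDA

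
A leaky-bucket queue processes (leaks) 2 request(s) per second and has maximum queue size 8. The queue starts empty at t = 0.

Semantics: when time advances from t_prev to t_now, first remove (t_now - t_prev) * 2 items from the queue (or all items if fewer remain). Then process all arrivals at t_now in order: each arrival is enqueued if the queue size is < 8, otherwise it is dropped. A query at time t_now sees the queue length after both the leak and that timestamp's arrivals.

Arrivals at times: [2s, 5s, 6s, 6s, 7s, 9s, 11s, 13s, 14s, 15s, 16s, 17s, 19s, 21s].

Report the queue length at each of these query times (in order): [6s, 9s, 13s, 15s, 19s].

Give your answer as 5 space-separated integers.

Answer: 2 1 1 1 1

Derivation:
Queue lengths at query times:
  query t=6s: backlog = 2
  query t=9s: backlog = 1
  query t=13s: backlog = 1
  query t=15s: backlog = 1
  query t=19s: backlog = 1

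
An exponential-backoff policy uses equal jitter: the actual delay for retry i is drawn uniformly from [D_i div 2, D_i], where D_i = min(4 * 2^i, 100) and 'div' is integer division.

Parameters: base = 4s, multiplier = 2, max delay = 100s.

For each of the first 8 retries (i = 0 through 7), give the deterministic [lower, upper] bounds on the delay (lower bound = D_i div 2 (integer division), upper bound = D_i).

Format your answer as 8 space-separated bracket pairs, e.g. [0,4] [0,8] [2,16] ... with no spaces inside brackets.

Computing bounds per retry:
  i=0: D_i=min(4*2^0,100)=4, bounds=[2,4]
  i=1: D_i=min(4*2^1,100)=8, bounds=[4,8]
  i=2: D_i=min(4*2^2,100)=16, bounds=[8,16]
  i=3: D_i=min(4*2^3,100)=32, bounds=[16,32]
  i=4: D_i=min(4*2^4,100)=64, bounds=[32,64]
  i=5: D_i=min(4*2^5,100)=100, bounds=[50,100]
  i=6: D_i=min(4*2^6,100)=100, bounds=[50,100]
  i=7: D_i=min(4*2^7,100)=100, bounds=[50,100]

Answer: [2,4] [4,8] [8,16] [16,32] [32,64] [50,100] [50,100] [50,100]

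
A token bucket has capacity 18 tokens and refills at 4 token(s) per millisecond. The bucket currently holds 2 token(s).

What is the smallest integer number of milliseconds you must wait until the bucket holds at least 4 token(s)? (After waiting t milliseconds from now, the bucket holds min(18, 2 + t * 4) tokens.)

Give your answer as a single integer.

Answer: 1

Derivation:
Need 2 + t * 4 >= 4, so t >= 2/4.
Smallest integer t = ceil(2/4) = 1.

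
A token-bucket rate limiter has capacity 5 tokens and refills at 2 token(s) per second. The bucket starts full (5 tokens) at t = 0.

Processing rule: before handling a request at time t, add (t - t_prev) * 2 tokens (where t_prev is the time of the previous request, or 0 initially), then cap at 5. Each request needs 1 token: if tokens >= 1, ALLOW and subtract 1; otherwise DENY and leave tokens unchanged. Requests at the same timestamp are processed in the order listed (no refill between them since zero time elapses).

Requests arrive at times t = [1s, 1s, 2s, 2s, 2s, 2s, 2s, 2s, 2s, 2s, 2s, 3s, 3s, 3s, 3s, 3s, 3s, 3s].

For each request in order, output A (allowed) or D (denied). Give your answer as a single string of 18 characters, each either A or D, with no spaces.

Answer: AAAAAAADDDDAADDDDD

Derivation:
Simulating step by step:
  req#1 t=1s: ALLOW
  req#2 t=1s: ALLOW
  req#3 t=2s: ALLOW
  req#4 t=2s: ALLOW
  req#5 t=2s: ALLOW
  req#6 t=2s: ALLOW
  req#7 t=2s: ALLOW
  req#8 t=2s: DENY
  req#9 t=2s: DENY
  req#10 t=2s: DENY
  req#11 t=2s: DENY
  req#12 t=3s: ALLOW
  req#13 t=3s: ALLOW
  req#14 t=3s: DENY
  req#15 t=3s: DENY
  req#16 t=3s: DENY
  req#17 t=3s: DENY
  req#18 t=3s: DENY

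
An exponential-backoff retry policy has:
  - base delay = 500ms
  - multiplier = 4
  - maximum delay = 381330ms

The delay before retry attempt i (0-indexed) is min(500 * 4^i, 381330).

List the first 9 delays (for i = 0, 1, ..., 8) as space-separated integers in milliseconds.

Answer: 500 2000 8000 32000 128000 381330 381330 381330 381330

Derivation:
Computing each delay:
  i=0: min(500*4^0, 381330) = 500
  i=1: min(500*4^1, 381330) = 2000
  i=2: min(500*4^2, 381330) = 8000
  i=3: min(500*4^3, 381330) = 32000
  i=4: min(500*4^4, 381330) = 128000
  i=5: min(500*4^5, 381330) = 381330
  i=6: min(500*4^6, 381330) = 381330
  i=7: min(500*4^7, 381330) = 381330
  i=8: min(500*4^8, 381330) = 381330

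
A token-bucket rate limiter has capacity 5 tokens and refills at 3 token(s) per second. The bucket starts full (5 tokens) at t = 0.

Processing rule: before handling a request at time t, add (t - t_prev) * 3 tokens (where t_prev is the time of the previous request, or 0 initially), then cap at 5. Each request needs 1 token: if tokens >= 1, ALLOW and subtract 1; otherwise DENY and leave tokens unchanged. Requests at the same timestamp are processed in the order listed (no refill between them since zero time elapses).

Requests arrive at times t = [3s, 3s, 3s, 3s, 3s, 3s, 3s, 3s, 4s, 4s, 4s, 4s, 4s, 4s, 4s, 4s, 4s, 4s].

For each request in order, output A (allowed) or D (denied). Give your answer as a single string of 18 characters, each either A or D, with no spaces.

Answer: AAAAADDDAAADDDDDDD

Derivation:
Simulating step by step:
  req#1 t=3s: ALLOW
  req#2 t=3s: ALLOW
  req#3 t=3s: ALLOW
  req#4 t=3s: ALLOW
  req#5 t=3s: ALLOW
  req#6 t=3s: DENY
  req#7 t=3s: DENY
  req#8 t=3s: DENY
  req#9 t=4s: ALLOW
  req#10 t=4s: ALLOW
  req#11 t=4s: ALLOW
  req#12 t=4s: DENY
  req#13 t=4s: DENY
  req#14 t=4s: DENY
  req#15 t=4s: DENY
  req#16 t=4s: DENY
  req#17 t=4s: DENY
  req#18 t=4s: DENY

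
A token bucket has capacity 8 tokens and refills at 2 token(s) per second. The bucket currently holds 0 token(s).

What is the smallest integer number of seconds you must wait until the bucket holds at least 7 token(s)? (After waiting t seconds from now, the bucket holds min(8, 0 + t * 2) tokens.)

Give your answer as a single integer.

Answer: 4

Derivation:
Need 0 + t * 2 >= 7, so t >= 7/2.
Smallest integer t = ceil(7/2) = 4.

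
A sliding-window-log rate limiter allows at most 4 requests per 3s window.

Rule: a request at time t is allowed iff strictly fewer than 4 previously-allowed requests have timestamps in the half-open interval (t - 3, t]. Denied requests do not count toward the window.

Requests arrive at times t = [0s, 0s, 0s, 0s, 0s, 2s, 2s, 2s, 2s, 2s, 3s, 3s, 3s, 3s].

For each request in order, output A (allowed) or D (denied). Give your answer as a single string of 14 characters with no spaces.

Answer: AAAADDDDDDAAAA

Derivation:
Tracking allowed requests in the window:
  req#1 t=0s: ALLOW
  req#2 t=0s: ALLOW
  req#3 t=0s: ALLOW
  req#4 t=0s: ALLOW
  req#5 t=0s: DENY
  req#6 t=2s: DENY
  req#7 t=2s: DENY
  req#8 t=2s: DENY
  req#9 t=2s: DENY
  req#10 t=2s: DENY
  req#11 t=3s: ALLOW
  req#12 t=3s: ALLOW
  req#13 t=3s: ALLOW
  req#14 t=3s: ALLOW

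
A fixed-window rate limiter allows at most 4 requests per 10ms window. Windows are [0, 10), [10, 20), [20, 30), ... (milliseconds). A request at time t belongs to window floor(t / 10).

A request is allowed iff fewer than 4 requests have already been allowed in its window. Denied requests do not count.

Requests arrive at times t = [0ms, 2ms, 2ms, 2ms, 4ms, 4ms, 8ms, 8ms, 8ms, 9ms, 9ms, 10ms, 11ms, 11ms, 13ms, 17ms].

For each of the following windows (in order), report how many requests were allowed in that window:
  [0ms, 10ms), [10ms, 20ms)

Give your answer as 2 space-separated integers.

Processing requests:
  req#1 t=0ms (window 0): ALLOW
  req#2 t=2ms (window 0): ALLOW
  req#3 t=2ms (window 0): ALLOW
  req#4 t=2ms (window 0): ALLOW
  req#5 t=4ms (window 0): DENY
  req#6 t=4ms (window 0): DENY
  req#7 t=8ms (window 0): DENY
  req#8 t=8ms (window 0): DENY
  req#9 t=8ms (window 0): DENY
  req#10 t=9ms (window 0): DENY
  req#11 t=9ms (window 0): DENY
  req#12 t=10ms (window 1): ALLOW
  req#13 t=11ms (window 1): ALLOW
  req#14 t=11ms (window 1): ALLOW
  req#15 t=13ms (window 1): ALLOW
  req#16 t=17ms (window 1): DENY

Allowed counts by window: 4 4

Answer: 4 4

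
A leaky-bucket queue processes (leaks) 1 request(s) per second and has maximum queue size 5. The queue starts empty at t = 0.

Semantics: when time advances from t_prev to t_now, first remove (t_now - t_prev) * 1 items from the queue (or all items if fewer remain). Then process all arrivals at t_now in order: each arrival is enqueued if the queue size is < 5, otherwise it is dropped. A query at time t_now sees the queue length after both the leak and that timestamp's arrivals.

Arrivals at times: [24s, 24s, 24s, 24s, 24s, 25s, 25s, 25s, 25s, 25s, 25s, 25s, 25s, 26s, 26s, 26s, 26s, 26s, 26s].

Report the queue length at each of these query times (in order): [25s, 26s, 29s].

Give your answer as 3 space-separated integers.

Queue lengths at query times:
  query t=25s: backlog = 5
  query t=26s: backlog = 5
  query t=29s: backlog = 2

Answer: 5 5 2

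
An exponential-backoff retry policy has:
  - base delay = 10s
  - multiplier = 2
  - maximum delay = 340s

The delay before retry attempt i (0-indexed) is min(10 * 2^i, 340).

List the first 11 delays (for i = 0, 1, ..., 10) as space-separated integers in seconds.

Computing each delay:
  i=0: min(10*2^0, 340) = 10
  i=1: min(10*2^1, 340) = 20
  i=2: min(10*2^2, 340) = 40
  i=3: min(10*2^3, 340) = 80
  i=4: min(10*2^4, 340) = 160
  i=5: min(10*2^5, 340) = 320
  i=6: min(10*2^6, 340) = 340
  i=7: min(10*2^7, 340) = 340
  i=8: min(10*2^8, 340) = 340
  i=9: min(10*2^9, 340) = 340
  i=10: min(10*2^10, 340) = 340

Answer: 10 20 40 80 160 320 340 340 340 340 340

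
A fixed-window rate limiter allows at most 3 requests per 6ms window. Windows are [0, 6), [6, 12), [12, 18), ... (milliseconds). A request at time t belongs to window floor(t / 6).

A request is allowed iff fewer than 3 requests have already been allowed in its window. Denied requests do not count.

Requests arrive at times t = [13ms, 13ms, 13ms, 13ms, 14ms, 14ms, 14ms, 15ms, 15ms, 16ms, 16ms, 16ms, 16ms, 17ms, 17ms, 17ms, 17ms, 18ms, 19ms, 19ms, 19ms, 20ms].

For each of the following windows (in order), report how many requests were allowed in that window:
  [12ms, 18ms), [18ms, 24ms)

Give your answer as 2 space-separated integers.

Answer: 3 3

Derivation:
Processing requests:
  req#1 t=13ms (window 2): ALLOW
  req#2 t=13ms (window 2): ALLOW
  req#3 t=13ms (window 2): ALLOW
  req#4 t=13ms (window 2): DENY
  req#5 t=14ms (window 2): DENY
  req#6 t=14ms (window 2): DENY
  req#7 t=14ms (window 2): DENY
  req#8 t=15ms (window 2): DENY
  req#9 t=15ms (window 2): DENY
  req#10 t=16ms (window 2): DENY
  req#11 t=16ms (window 2): DENY
  req#12 t=16ms (window 2): DENY
  req#13 t=16ms (window 2): DENY
  req#14 t=17ms (window 2): DENY
  req#15 t=17ms (window 2): DENY
  req#16 t=17ms (window 2): DENY
  req#17 t=17ms (window 2): DENY
  req#18 t=18ms (window 3): ALLOW
  req#19 t=19ms (window 3): ALLOW
  req#20 t=19ms (window 3): ALLOW
  req#21 t=19ms (window 3): DENY
  req#22 t=20ms (window 3): DENY

Allowed counts by window: 3 3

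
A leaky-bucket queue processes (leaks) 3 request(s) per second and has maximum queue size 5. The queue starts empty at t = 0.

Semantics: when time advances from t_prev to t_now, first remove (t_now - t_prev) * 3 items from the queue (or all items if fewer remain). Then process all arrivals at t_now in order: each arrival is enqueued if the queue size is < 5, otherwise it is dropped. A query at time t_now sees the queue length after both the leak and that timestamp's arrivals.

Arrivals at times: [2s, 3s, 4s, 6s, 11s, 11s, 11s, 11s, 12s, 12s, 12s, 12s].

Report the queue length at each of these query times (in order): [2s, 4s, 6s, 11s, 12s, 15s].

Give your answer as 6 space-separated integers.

Answer: 1 1 1 4 5 0

Derivation:
Queue lengths at query times:
  query t=2s: backlog = 1
  query t=4s: backlog = 1
  query t=6s: backlog = 1
  query t=11s: backlog = 4
  query t=12s: backlog = 5
  query t=15s: backlog = 0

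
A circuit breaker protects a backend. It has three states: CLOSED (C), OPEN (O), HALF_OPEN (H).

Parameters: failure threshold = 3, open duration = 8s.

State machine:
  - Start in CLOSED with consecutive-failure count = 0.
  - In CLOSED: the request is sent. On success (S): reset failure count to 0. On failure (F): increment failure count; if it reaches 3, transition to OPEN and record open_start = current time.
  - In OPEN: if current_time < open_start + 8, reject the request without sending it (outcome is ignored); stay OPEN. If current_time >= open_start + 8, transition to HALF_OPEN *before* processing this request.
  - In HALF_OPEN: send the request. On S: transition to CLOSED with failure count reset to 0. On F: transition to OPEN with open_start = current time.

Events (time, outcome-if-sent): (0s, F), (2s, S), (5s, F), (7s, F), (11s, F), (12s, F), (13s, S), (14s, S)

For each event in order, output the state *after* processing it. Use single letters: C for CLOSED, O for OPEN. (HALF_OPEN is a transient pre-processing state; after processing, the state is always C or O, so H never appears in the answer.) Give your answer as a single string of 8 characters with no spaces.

State after each event:
  event#1 t=0s outcome=F: state=CLOSED
  event#2 t=2s outcome=S: state=CLOSED
  event#3 t=5s outcome=F: state=CLOSED
  event#4 t=7s outcome=F: state=CLOSED
  event#5 t=11s outcome=F: state=OPEN
  event#6 t=12s outcome=F: state=OPEN
  event#7 t=13s outcome=S: state=OPEN
  event#8 t=14s outcome=S: state=OPEN

Answer: CCCCOOOO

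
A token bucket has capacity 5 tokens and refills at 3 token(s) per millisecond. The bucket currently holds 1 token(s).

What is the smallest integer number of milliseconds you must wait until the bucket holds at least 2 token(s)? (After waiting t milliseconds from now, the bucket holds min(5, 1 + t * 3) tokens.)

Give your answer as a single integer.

Need 1 + t * 3 >= 2, so t >= 1/3.
Smallest integer t = ceil(1/3) = 1.

Answer: 1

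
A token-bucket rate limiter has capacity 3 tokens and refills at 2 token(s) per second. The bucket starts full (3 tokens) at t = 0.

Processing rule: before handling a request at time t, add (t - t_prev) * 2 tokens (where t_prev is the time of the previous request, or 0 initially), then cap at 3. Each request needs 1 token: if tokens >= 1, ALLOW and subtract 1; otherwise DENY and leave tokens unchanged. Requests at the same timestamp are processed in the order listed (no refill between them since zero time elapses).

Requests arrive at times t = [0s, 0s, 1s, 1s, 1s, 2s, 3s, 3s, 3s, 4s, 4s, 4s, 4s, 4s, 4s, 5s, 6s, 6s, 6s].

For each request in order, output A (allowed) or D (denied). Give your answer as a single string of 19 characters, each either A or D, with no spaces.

Answer: AAAAAAAAAAADDDDAAAA

Derivation:
Simulating step by step:
  req#1 t=0s: ALLOW
  req#2 t=0s: ALLOW
  req#3 t=1s: ALLOW
  req#4 t=1s: ALLOW
  req#5 t=1s: ALLOW
  req#6 t=2s: ALLOW
  req#7 t=3s: ALLOW
  req#8 t=3s: ALLOW
  req#9 t=3s: ALLOW
  req#10 t=4s: ALLOW
  req#11 t=4s: ALLOW
  req#12 t=4s: DENY
  req#13 t=4s: DENY
  req#14 t=4s: DENY
  req#15 t=4s: DENY
  req#16 t=5s: ALLOW
  req#17 t=6s: ALLOW
  req#18 t=6s: ALLOW
  req#19 t=6s: ALLOW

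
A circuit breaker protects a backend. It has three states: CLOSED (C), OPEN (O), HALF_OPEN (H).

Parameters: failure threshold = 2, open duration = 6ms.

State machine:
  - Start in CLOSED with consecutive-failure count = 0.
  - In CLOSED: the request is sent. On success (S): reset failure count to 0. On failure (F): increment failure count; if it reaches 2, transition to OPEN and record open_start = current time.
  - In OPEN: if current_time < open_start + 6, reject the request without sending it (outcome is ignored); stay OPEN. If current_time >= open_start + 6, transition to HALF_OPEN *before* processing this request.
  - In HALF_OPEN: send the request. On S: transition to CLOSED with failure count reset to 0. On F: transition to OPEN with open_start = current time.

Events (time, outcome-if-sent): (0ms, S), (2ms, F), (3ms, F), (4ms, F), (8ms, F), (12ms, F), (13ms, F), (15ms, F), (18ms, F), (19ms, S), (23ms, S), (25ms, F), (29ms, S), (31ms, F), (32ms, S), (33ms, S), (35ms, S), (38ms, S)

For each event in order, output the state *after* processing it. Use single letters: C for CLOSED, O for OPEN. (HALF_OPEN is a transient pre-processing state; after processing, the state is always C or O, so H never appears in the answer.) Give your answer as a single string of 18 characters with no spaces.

Answer: CCOOOOOOOOOOOOOOOC

Derivation:
State after each event:
  event#1 t=0ms outcome=S: state=CLOSED
  event#2 t=2ms outcome=F: state=CLOSED
  event#3 t=3ms outcome=F: state=OPEN
  event#4 t=4ms outcome=F: state=OPEN
  event#5 t=8ms outcome=F: state=OPEN
  event#6 t=12ms outcome=F: state=OPEN
  event#7 t=13ms outcome=F: state=OPEN
  event#8 t=15ms outcome=F: state=OPEN
  event#9 t=18ms outcome=F: state=OPEN
  event#10 t=19ms outcome=S: state=OPEN
  event#11 t=23ms outcome=S: state=OPEN
  event#12 t=25ms outcome=F: state=OPEN
  event#13 t=29ms outcome=S: state=OPEN
  event#14 t=31ms outcome=F: state=OPEN
  event#15 t=32ms outcome=S: state=OPEN
  event#16 t=33ms outcome=S: state=OPEN
  event#17 t=35ms outcome=S: state=OPEN
  event#18 t=38ms outcome=S: state=CLOSED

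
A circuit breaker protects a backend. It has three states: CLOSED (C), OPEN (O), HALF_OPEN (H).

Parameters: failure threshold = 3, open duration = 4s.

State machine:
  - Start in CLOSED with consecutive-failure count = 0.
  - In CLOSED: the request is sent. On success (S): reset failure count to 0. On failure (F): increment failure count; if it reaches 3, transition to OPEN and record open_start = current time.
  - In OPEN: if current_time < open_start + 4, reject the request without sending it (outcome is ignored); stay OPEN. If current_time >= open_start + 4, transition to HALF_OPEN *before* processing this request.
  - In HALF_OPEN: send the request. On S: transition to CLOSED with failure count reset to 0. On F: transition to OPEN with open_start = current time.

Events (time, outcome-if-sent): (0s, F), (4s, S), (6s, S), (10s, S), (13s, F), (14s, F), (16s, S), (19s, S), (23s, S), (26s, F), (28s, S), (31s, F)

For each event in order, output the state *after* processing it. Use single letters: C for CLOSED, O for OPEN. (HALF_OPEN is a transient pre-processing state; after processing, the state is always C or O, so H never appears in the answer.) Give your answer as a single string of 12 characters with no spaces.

Answer: CCCCCCCCCCCC

Derivation:
State after each event:
  event#1 t=0s outcome=F: state=CLOSED
  event#2 t=4s outcome=S: state=CLOSED
  event#3 t=6s outcome=S: state=CLOSED
  event#4 t=10s outcome=S: state=CLOSED
  event#5 t=13s outcome=F: state=CLOSED
  event#6 t=14s outcome=F: state=CLOSED
  event#7 t=16s outcome=S: state=CLOSED
  event#8 t=19s outcome=S: state=CLOSED
  event#9 t=23s outcome=S: state=CLOSED
  event#10 t=26s outcome=F: state=CLOSED
  event#11 t=28s outcome=S: state=CLOSED
  event#12 t=31s outcome=F: state=CLOSED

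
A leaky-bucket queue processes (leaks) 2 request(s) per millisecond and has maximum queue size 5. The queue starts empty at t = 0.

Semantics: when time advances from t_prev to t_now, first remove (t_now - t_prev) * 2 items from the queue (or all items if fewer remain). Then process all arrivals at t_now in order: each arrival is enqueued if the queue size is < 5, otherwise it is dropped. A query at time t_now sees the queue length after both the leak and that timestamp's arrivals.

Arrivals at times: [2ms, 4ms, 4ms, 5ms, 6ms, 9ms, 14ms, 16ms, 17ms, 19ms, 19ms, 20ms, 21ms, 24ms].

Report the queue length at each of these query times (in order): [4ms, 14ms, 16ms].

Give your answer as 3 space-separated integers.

Queue lengths at query times:
  query t=4ms: backlog = 2
  query t=14ms: backlog = 1
  query t=16ms: backlog = 1

Answer: 2 1 1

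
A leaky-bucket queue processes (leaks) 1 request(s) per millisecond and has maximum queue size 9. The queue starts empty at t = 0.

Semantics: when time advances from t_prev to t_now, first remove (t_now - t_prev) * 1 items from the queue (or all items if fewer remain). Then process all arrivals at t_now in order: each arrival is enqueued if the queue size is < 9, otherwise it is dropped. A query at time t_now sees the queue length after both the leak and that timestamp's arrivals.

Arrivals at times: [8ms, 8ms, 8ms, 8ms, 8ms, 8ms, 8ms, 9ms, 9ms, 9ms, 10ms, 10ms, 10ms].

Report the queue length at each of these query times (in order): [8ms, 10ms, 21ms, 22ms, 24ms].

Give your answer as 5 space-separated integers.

Answer: 7 9 0 0 0

Derivation:
Queue lengths at query times:
  query t=8ms: backlog = 7
  query t=10ms: backlog = 9
  query t=21ms: backlog = 0
  query t=22ms: backlog = 0
  query t=24ms: backlog = 0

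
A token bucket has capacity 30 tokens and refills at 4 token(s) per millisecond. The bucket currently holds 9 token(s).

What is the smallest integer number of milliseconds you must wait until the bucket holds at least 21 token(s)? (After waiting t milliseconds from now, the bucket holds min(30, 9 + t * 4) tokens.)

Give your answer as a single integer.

Answer: 3

Derivation:
Need 9 + t * 4 >= 21, so t >= 12/4.
Smallest integer t = ceil(12/4) = 3.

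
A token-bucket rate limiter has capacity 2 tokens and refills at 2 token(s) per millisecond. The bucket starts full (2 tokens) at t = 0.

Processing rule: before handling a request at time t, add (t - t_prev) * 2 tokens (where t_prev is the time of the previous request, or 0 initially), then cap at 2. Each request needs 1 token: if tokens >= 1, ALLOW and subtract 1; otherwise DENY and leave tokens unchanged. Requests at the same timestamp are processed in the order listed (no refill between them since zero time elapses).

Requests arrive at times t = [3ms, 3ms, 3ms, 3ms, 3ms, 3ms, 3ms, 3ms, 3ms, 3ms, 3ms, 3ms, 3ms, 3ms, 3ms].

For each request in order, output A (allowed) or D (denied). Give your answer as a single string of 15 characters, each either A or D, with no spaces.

Simulating step by step:
  req#1 t=3ms: ALLOW
  req#2 t=3ms: ALLOW
  req#3 t=3ms: DENY
  req#4 t=3ms: DENY
  req#5 t=3ms: DENY
  req#6 t=3ms: DENY
  req#7 t=3ms: DENY
  req#8 t=3ms: DENY
  req#9 t=3ms: DENY
  req#10 t=3ms: DENY
  req#11 t=3ms: DENY
  req#12 t=3ms: DENY
  req#13 t=3ms: DENY
  req#14 t=3ms: DENY
  req#15 t=3ms: DENY

Answer: AADDDDDDDDDDDDD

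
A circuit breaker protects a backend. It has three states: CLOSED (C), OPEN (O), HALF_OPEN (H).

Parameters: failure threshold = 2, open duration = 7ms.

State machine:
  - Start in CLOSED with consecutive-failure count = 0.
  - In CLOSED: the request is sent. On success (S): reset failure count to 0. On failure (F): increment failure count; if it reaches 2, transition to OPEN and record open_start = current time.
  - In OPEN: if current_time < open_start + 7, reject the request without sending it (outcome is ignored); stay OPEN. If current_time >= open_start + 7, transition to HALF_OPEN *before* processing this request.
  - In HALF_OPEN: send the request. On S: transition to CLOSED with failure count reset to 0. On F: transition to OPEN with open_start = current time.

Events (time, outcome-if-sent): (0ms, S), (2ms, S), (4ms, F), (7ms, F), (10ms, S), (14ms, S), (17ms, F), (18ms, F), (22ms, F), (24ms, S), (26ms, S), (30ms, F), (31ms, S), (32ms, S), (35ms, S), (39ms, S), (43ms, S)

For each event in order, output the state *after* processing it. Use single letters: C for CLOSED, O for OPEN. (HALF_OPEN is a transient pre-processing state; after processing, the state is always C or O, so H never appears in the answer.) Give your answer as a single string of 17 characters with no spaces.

State after each event:
  event#1 t=0ms outcome=S: state=CLOSED
  event#2 t=2ms outcome=S: state=CLOSED
  event#3 t=4ms outcome=F: state=CLOSED
  event#4 t=7ms outcome=F: state=OPEN
  event#5 t=10ms outcome=S: state=OPEN
  event#6 t=14ms outcome=S: state=CLOSED
  event#7 t=17ms outcome=F: state=CLOSED
  event#8 t=18ms outcome=F: state=OPEN
  event#9 t=22ms outcome=F: state=OPEN
  event#10 t=24ms outcome=S: state=OPEN
  event#11 t=26ms outcome=S: state=CLOSED
  event#12 t=30ms outcome=F: state=CLOSED
  event#13 t=31ms outcome=S: state=CLOSED
  event#14 t=32ms outcome=S: state=CLOSED
  event#15 t=35ms outcome=S: state=CLOSED
  event#16 t=39ms outcome=S: state=CLOSED
  event#17 t=43ms outcome=S: state=CLOSED

Answer: CCCOOCCOOOCCCCCCC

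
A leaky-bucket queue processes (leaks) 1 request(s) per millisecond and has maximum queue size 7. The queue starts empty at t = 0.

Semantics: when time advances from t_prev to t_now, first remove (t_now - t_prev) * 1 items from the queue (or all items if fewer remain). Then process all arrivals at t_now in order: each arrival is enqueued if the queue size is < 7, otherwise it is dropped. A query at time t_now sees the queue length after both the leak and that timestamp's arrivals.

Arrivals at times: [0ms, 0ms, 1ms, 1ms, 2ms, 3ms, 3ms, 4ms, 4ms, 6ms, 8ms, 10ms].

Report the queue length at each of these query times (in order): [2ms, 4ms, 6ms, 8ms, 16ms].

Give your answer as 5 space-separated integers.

Queue lengths at query times:
  query t=2ms: backlog = 3
  query t=4ms: backlog = 5
  query t=6ms: backlog = 4
  query t=8ms: backlog = 3
  query t=16ms: backlog = 0

Answer: 3 5 4 3 0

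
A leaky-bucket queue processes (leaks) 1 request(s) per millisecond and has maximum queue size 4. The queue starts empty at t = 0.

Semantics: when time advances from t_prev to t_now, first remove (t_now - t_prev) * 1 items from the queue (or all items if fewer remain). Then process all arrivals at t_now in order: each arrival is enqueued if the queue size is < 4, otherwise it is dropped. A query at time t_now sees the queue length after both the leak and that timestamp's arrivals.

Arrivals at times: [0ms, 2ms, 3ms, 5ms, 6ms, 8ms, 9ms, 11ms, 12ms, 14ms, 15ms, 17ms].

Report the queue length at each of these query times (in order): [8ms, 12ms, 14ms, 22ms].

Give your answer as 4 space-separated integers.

Queue lengths at query times:
  query t=8ms: backlog = 1
  query t=12ms: backlog = 1
  query t=14ms: backlog = 1
  query t=22ms: backlog = 0

Answer: 1 1 1 0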